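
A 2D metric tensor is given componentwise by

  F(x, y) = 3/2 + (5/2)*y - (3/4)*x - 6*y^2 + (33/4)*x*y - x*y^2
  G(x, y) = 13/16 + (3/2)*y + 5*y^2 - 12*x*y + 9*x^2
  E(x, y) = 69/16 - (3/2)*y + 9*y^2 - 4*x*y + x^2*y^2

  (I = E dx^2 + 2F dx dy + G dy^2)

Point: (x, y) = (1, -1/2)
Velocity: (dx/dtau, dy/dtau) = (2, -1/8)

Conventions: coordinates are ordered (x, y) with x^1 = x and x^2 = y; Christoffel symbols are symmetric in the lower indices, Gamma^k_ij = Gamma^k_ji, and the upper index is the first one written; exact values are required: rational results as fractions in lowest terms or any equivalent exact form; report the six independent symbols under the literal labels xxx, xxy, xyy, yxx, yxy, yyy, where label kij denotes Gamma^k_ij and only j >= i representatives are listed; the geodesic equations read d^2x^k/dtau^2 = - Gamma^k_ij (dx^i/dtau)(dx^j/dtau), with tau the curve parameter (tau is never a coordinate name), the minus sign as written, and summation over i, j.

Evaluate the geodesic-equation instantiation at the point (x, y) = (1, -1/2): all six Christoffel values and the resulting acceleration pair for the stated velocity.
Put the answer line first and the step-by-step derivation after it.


Answer: Gamma_xxx = 1056/3281, Gamma_xxy = -1420/3281, Gamma_xyy = 3788/9843, Gamma_yxx = 166/579, Gamma_yxy = 328/579, Gamma_yyy = -188/579; accelerations (d^2x/dtau^2, d^2y/dtau^2) = (-13987/9264, -2651/3088)

E = 153/16, F = -51/8, G = 261/16 at the point
E_x = 5/2, E_y = -31/2, F_x = -41/8, F_y = 71/4, G_x = 24, G_y = -31/2
EG - F^2 = 29529/256;  g^inv = (256/29529) * [[261/16, 51/8], [51/8, 153/16]]
first-kind symbols [ij,l] = (1/2)(d_i g_jl + d_j g_il - d_l g_ij): [xx,x] = E_x/2 = 5/4, [xx,y] = F_x - E_y/2 = 21/8, [xy,x] = E_y/2 = -31/4, [xy,y] = G_x/2 = 12, [yy,x] = F_y - G_x/2 = 23/4, [yy,y] = G_y/2 = -31/4
Gamma^x_ij = (G*[ij,x] - F*[ij,y])/(EG - F^2), Gamma^y_ij = (E*[ij,y] - F*[ij,x])/(EG - F^2)
Gamma_xxx = 1056/3281, Gamma_xxy = -1420/3281, Gamma_xyy = 3788/9843, Gamma_yxx = 166/579, Gamma_yxy = 328/579, Gamma_yyy = -188/579
d^2x/dtau^2 = -(Gamma_xxx*(2)^2 + 2*Gamma_xxy*(2)*(-1/8) + Gamma_xyy*(-1/8)^2) = -13987/9264
d^2y/dtau^2 = -(Gamma_yxx*(2)^2 + 2*Gamma_yxy*(2)*(-1/8) + Gamma_yyy*(-1/8)^2) = -2651/3088


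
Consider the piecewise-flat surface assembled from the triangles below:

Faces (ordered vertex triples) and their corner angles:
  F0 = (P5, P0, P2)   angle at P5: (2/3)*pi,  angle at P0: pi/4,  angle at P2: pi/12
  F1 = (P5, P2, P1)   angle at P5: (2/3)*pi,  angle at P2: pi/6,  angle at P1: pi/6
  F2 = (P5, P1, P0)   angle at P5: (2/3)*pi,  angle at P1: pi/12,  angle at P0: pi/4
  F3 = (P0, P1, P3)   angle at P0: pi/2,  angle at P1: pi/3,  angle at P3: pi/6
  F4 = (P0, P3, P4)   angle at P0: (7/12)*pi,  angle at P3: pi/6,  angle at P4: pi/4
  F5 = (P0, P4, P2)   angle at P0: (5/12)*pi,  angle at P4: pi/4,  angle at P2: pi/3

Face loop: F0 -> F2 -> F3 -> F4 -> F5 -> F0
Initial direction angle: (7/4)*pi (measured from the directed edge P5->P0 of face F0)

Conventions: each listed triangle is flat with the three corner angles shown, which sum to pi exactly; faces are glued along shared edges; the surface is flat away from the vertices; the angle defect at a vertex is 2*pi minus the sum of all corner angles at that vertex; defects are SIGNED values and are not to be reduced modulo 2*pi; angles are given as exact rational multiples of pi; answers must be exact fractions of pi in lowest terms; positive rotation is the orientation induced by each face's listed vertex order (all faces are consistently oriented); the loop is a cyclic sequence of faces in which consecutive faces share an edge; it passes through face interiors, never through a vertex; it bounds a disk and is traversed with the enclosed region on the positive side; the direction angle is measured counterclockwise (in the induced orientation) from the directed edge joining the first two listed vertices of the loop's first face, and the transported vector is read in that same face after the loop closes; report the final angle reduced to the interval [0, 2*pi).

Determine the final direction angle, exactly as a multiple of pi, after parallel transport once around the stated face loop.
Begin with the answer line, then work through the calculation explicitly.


Answer: final direction angle = (7/4)*pi

enclosed vertex P0: corner angles sum to 2*pi, defect = 2*pi - 2*pi = 0
final direction = starting direction + enclosed defect total, reduced mod 2*pi (induced orientation)
final angle = (7/4)*pi + 0 = (7/4)*pi (mod 2*pi)


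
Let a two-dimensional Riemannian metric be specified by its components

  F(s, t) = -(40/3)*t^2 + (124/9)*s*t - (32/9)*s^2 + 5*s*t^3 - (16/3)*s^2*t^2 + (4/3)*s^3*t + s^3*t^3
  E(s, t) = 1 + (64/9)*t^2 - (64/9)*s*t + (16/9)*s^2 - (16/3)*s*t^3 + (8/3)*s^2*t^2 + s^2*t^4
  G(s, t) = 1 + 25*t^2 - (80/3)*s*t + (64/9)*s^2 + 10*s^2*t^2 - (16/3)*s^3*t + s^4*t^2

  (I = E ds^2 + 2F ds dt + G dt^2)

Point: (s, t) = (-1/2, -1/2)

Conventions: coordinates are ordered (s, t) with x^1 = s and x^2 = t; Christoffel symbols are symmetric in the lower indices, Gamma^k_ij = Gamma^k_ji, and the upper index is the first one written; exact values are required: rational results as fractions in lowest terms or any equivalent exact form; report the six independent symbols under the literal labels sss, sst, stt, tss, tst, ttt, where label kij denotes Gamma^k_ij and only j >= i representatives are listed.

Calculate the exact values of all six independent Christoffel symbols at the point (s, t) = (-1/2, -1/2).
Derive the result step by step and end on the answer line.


E = 745/576, F = -403/576, G = 1537/576 at the point
E_s = 247/144, E_t = -169/72, F_s = -103/32, F_t = 1625/288, G_s = 403/72, G_t = -217/16
EG - F^2 = 853/288;  g^inv = (288/853) * [[1537/576, 403/576], [403/576, 745/576]]
first-kind symbols [ij,l] = (1/2)(d_i g_jl + d_j g_il - d_l g_ij): [ss,s] = E_s/2 = 247/288, [ss,t] = F_s - E_t/2 = -589/288, [st,s] = E_t/2 = -169/144, [st,t] = G_s/2 = 403/144, [tt,s] = F_t - G_s/2 = 91/32, [tt,t] = G_t/2 = -217/32
Gamma^s_ij = (G*[ij,s] - F*[ij,t])/(EG - F^2), Gamma^t_ij = (E*[ij,t] - F*[ij,s])/(EG - F^2)

Answer: Gamma_sss = 247/853, Gamma_sst = -338/853, Gamma_stt = 819/853, Gamma_tss = -589/853, Gamma_tst = 806/853, Gamma_ttt = -1953/853


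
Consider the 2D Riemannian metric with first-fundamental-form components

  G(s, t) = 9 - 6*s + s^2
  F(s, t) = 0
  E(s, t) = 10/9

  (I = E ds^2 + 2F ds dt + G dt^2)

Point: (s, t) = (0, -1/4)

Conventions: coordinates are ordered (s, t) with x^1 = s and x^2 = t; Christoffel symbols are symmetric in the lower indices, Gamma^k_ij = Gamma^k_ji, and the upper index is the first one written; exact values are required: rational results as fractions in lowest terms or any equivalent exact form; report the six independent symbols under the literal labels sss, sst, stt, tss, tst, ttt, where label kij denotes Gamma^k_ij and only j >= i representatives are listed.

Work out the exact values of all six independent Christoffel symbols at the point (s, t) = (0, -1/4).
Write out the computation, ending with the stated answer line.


E = 10/9, F = 0, G = 9 at the point
E_s = 0, E_t = 0, F_s = 0, F_t = 0, G_s = -6, G_t = 0
EG - F^2 = 10;  g^inv = (1/10) * [[9, 0], [0, 10/9]]
first-kind symbols [ij,l] = (1/2)(d_i g_jl + d_j g_il - d_l g_ij): [ss,s] = E_s/2 = 0, [ss,t] = F_s - E_t/2 = 0, [st,s] = E_t/2 = 0, [st,t] = G_s/2 = -3, [tt,s] = F_t - G_s/2 = 3, [tt,t] = G_t/2 = 0
Gamma^s_ij = (G*[ij,s] - F*[ij,t])/(EG - F^2), Gamma^t_ij = (E*[ij,t] - F*[ij,s])/(EG - F^2)

Answer: Gamma_sss = 0, Gamma_sst = 0, Gamma_stt = 27/10, Gamma_tss = 0, Gamma_tst = -1/3, Gamma_ttt = 0


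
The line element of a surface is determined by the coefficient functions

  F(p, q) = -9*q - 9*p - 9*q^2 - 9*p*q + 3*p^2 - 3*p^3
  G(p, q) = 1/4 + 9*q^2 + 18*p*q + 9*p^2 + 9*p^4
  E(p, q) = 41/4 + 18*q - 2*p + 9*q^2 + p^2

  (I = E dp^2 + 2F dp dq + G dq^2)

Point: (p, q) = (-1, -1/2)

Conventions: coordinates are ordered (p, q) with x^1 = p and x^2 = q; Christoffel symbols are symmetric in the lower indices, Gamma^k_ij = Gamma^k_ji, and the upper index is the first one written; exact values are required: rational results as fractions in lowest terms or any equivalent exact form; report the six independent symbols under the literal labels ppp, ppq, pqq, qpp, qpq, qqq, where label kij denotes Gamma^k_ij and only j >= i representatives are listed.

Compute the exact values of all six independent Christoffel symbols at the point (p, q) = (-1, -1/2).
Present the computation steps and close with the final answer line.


E = 13/2, F = 51/4, G = 59/2 at the point
E_p = -4, E_q = 9, F_p = -39/2, F_q = 9, G_p = -63, G_q = -27
EG - F^2 = 467/16;  g^inv = (16/467) * [[59/2, -51/4], [-51/4, 13/2]]
first-kind symbols [ij,l] = (1/2)(d_i g_jl + d_j g_il - d_l g_ij): [pp,p] = E_p/2 = -2, [pp,q] = F_p - E_q/2 = -24, [pq,p] = E_q/2 = 9/2, [pq,q] = G_p/2 = -63/2, [qq,p] = F_q - G_p/2 = 81/2, [qq,q] = G_q/2 = -27/2
Gamma^p_ij = (G*[ij,p] - F*[ij,q])/(EG - F^2), Gamma^q_ij = (E*[ij,q] - F*[ij,p])/(EG - F^2)

Answer: Gamma_ppp = 3952/467, Gamma_ppq = 8550/467, Gamma_pqq = 21870/467, Gamma_qpp = -2088/467, Gamma_qpq = -4194/467, Gamma_qqq = -9666/467


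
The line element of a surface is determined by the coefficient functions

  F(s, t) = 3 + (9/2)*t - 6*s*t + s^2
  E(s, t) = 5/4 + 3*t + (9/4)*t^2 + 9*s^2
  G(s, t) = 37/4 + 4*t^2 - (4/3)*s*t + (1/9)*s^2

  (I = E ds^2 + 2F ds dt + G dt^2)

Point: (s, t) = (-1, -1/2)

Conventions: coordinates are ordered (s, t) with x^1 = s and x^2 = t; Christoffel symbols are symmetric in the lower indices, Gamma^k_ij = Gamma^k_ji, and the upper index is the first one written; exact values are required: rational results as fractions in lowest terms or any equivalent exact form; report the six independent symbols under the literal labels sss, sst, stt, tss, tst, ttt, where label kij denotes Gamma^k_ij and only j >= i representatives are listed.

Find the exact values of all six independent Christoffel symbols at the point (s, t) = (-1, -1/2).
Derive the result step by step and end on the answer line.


E = 149/16, F = -5/4, G = 349/36 at the point
E_s = -18, E_t = 3/4, F_s = 1, F_t = 21/2, G_s = 4/9, G_t = -8/3
EG - F^2 = 51101/576;  g^inv = (576/51101) * [[349/36, 5/4], [5/4, 149/16]]
first-kind symbols [ij,l] = (1/2)(d_i g_jl + d_j g_il - d_l g_ij): [ss,s] = E_s/2 = -9, [ss,t] = F_s - E_t/2 = 5/8, [st,s] = E_t/2 = 3/8, [st,t] = G_s/2 = 2/9, [tt,s] = F_t - G_s/2 = 185/18, [tt,t] = G_t/2 = -4/3
Gamma^s_ij = (G*[ij,s] - F*[ij,t])/(EG - F^2), Gamma^t_ij = (E*[ij,t] - F*[ij,s])/(EG - F^2)

Answer: Gamma_sss = -49806/51101, Gamma_sst = 2254/51101, Gamma_stt = 507880/459909, Gamma_tss = -6255/102202, Gamma_tst = 1462/51101, Gamma_ttt = 248/51101


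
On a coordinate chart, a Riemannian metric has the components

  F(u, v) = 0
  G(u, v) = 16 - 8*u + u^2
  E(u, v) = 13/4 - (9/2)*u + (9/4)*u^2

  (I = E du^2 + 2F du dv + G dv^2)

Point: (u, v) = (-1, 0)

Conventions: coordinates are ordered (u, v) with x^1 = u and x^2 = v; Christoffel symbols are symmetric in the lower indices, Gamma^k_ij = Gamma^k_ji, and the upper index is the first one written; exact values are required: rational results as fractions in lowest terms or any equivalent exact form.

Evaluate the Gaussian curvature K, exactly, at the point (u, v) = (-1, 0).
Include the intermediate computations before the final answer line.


E = 10, F = 0, G = 25, EG - F^2 = 250 at the point
E_u = -9, E_v = 0, F_u = 0, F_v = 0, G_u = -10, G_v = 0
E_vv = 0, F_uv = 0, G_uu = 2
Apply the Brioschi formula K = (det M1 - det M2)/(EG - F^2)^2 over the derivative matrices of E, F, G.
M1 = [[-E_vv/2 + F_uv - G_uu/2, E_u/2, F_u - E_v/2], [F_v - G_u/2, E, F], [G_v/2, F, G]] = [[-1, -9/2, 0], [5, 10, 0], [0, 0, 25]]; det M1 = 625/2
M2 = [[0, E_v/2, G_u/2], [E_v/2, E, F], [G_u/2, F, G]] = [[0, 0, -5], [0, 10, 0], [-5, 0, 25]]; det M2 = -250
det M1 - det M2 = 1125/2; K = 1125/2 / (250)^2 = 9/1000

Answer: K = 9/1000


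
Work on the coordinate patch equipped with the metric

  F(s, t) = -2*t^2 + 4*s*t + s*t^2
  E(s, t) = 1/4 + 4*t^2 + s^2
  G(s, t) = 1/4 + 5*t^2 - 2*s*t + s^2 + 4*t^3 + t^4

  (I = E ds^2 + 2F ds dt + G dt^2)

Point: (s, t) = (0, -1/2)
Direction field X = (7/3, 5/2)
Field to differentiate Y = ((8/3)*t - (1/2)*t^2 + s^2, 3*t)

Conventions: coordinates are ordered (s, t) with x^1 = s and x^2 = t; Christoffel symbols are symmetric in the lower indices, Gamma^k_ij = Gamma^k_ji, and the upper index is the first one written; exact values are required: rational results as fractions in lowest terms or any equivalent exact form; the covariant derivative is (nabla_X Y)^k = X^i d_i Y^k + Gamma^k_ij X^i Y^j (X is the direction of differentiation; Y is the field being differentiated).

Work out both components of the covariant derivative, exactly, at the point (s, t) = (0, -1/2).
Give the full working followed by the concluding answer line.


E = 5/4, F = -1/2, G = 17/16 at the point
E_s = 0, E_t = -4, F_s = -7/4, F_t = 2, G_s = 1, G_t = -5/2
EG - F^2 = 69/64;  g^inv = (64/69) * [[17/16, 1/2], [1/2, 5/4]]
first-kind symbols [ij,l] = (1/2)(d_i g_jl + d_j g_il - d_l g_ij): [ss,s] = E_s/2 = 0, [ss,t] = F_s - E_t/2 = 1/4, [st,s] = E_t/2 = -2, [st,t] = G_s/2 = 1/2, [tt,s] = F_t - G_s/2 = 3/2, [tt,t] = G_t/2 = -5/4
Gamma^s_ij = (G*[ij,s] - F*[ij,t])/(EG - F^2), Gamma^t_ij = (E*[ij,t] - F*[ij,s])/(EG - F^2)
Gamma_sss = 8/69, Gamma_sst = -40/23, Gamma_stt = 62/69, Gamma_tss = 20/69, Gamma_tst = -8/23, Gamma_ttt = -52/69
X = (7/3, 5/2), Y = (-35/24, -3/2) at the point

Answer: (nabla_X Y)^s = 41185/2484, (nabla_X Y)^t = 14687/1242


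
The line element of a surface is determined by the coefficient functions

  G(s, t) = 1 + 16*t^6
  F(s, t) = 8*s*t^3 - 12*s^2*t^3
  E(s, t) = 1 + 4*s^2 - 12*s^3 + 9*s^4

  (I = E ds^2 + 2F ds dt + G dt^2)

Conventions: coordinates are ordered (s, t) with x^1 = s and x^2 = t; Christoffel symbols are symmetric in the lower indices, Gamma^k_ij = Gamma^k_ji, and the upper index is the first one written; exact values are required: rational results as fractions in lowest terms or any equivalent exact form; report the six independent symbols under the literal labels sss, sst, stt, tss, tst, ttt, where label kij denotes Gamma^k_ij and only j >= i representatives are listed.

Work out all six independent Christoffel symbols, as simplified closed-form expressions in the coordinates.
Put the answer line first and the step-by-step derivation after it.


Answer: Gamma_sss = (18*s^3 - 18*s^2 + 4*s)/(9*s^4 - 12*s^3 + 4*s^2 + 16*t^6 + 1), Gamma_sst = 0, Gamma_stt = (-36*s^2*t^2 + 24*s*t^2)/(9*s^4 - 12*s^3 + 4*s^2 + 16*t^6 + 1), Gamma_tss = (-24*s*t^3 + 8*t^3)/(9*s^4 - 12*s^3 + 4*s^2 + 16*t^6 + 1), Gamma_tst = 0, Gamma_ttt = 48*t^5/(9*s^4 - 12*s^3 + 4*s^2 + 16*t^6 + 1)

E = 1 + 4*s^2 - 12*s^3 + 9*s^4; F = 8*s*t^3 - 12*s^2*t^3; G = 1 + 16*t^6
Gamma^k_ij = (1/2) g^{kl} (d_i g_jl + d_j g_il - d_l g_ij), with g^inv = (1/(EG-F^2)) [[G, -F], [-F, E]]
first partials: E_s = 8*s - 36*s^2 + 36*s^3, E_t = 0, F_s = 8*t^3 - 24*s*t^3, F_t = 24*s*t^2 - 36*s^2*t^2, G_s = 0, G_t = 96*t^5
D = EG - F^2 = 1 + 4*s^2 - 12*s^3 + 9*s^4 + 16*t^6
expanded: Gamma^s_ss = (G E_s - 2F F_s + F E_t)/(2D), Gamma^s_st = (G E_t - F G_s)/(2D), Gamma^s_tt = (2G F_t - G G_s - F G_t)/(2D), Gamma^t_ss = (2E F_s - E E_t - F E_s)/(2D), Gamma^t_st = (E G_s - F E_t)/(2D), Gamma^t_tt = (E G_t - 2F F_t + F G_s)/(2D); substitute and cancel common factors


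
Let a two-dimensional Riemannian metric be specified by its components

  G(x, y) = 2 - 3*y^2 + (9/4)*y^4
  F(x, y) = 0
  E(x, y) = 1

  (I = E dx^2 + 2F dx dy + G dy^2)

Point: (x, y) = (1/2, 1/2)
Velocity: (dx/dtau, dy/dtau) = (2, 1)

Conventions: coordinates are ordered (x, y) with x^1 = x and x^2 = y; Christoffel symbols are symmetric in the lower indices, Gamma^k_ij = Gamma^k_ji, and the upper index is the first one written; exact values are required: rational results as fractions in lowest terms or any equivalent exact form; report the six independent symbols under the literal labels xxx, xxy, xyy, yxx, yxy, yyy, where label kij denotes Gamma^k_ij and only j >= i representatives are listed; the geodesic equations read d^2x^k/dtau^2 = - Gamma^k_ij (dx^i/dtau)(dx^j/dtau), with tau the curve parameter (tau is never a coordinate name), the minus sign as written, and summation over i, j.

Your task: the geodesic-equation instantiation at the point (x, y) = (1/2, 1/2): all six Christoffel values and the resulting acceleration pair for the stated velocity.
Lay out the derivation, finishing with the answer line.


E = 1, F = 0, G = 89/64 at the point
E_x = 0, E_y = 0, F_x = 0, F_y = 0, G_x = 0, G_y = -15/8
EG - F^2 = 89/64;  g^inv = (64/89) * [[89/64, 0], [0, 1]]
first-kind symbols [ij,l] = (1/2)(d_i g_jl + d_j g_il - d_l g_ij): [xx,x] = E_x/2 = 0, [xx,y] = F_x - E_y/2 = 0, [xy,x] = E_y/2 = 0, [xy,y] = G_x/2 = 0, [yy,x] = F_y - G_x/2 = 0, [yy,y] = G_y/2 = -15/16
Gamma^x_ij = (G*[ij,x] - F*[ij,y])/(EG - F^2), Gamma^y_ij = (E*[ij,y] - F*[ij,x])/(EG - F^2)
Gamma_xxx = 0, Gamma_xxy = 0, Gamma_xyy = 0, Gamma_yxx = 0, Gamma_yxy = 0, Gamma_yyy = -60/89
d^2x/dtau^2 = -(Gamma_xxx*(2)^2 + 2*Gamma_xxy*(2)*(1) + Gamma_xyy*(1)^2) = 0
d^2y/dtau^2 = -(Gamma_yxx*(2)^2 + 2*Gamma_yxy*(2)*(1) + Gamma_yyy*(1)^2) = 60/89

Answer: Gamma_xxx = 0, Gamma_xxy = 0, Gamma_xyy = 0, Gamma_yxx = 0, Gamma_yxy = 0, Gamma_yyy = -60/89; accelerations (d^2x/dtau^2, d^2y/dtau^2) = (0, 60/89)


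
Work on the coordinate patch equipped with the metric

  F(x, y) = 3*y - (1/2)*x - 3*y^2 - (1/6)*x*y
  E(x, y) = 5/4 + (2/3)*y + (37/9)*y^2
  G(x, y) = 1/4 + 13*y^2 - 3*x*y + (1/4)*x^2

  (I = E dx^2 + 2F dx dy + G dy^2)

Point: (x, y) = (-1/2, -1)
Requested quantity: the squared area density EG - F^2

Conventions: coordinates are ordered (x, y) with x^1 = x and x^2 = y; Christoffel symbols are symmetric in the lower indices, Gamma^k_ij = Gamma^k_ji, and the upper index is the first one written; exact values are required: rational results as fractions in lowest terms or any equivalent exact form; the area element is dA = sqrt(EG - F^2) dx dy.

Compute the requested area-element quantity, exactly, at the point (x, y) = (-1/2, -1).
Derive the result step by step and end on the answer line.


E = 169/36, F = -35/6, G = 189/16; EG - F^2 = 12341/576

Answer: EG - F^2 = 12341/576


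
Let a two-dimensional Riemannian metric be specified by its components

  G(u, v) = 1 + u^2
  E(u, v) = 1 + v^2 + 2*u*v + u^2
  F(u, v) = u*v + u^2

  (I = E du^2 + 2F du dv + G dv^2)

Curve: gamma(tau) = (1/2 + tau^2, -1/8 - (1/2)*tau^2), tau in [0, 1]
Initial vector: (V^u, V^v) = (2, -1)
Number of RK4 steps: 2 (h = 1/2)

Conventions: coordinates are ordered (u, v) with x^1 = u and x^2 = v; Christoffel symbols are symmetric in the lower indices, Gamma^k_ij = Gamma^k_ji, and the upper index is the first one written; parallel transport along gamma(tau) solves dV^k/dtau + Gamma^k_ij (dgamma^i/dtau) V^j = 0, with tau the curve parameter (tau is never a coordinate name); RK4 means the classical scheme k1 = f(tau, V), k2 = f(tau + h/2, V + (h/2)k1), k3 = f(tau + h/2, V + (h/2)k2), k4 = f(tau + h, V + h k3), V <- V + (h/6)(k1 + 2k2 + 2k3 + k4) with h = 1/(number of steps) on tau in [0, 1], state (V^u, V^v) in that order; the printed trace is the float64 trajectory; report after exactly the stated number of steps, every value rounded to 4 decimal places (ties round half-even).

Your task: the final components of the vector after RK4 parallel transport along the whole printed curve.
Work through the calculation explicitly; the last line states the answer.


gamma'(tau) = (2*tau, -tau); f(tau, V)^k = -Gamma^k_ij(gamma(tau)) gamma'^i(tau) V^j; h = 1/2; intermediate values shown to 6 dp
curve data and Christoffel symbols at the stage parameters:
  tau = 0.000000: gamma = (0.500000, -0.125000), gamma' = (0.000000, 0.000000); Gamma_uuu = 0.269663, Gamma_uuv = 0.269663, Gamma_uvv = 0.000000, Gamma_vuu = 0.359551, Gamma_vuv = 0.359551, Gamma_vvv = 0.000000
  tau = 0.250000: gamma = (0.562500, -0.156250), gamma' = (0.500000, -0.250000); Gamma_uuu = 0.274225, Gamma_uuv = 0.274225, Gamma_uvv = 0.000000, Gamma_vuu = 0.379697, Gamma_vuv = 0.379697, Gamma_vvv = 0.000000
  tau = 0.500000: gamma = (0.750000, -0.250000), gamma' = (1.000000, -0.500000); Gamma_uuu = 0.275862, Gamma_uuv = 0.275862, Gamma_uvv = 0.000000, Gamma_vuu = 0.413793, Gamma_vuv = 0.413793, Gamma_vvv = 0.000000
  tau = 0.750000: gamma = (1.062500, -0.406250), gamma' = (1.500000, -0.750000); Gamma_uuu = 0.256391, Gamma_uuv = 0.256391, Gamma_uvv = 0.000000, Gamma_vuu = 0.415109, Gamma_vuv = 0.415109, Gamma_vvv = 0.000000
  tau = 1.000000: gamma = (1.500000, -0.625000), gamma' = (2.000000, -1.000000); Gamma_uuu = 0.217899, Gamma_uuv = 0.217899, Gamma_uvv = 0.000000, Gamma_vuu = 0.373541, Gamma_vuv = 0.373541, Gamma_vvv = 0.000000
step 0: V^u = 2.0000, V^v = -1.0000
step 1: k1 = (0.000000, 0.000000), k2 = (0.000000, 0.000000), k3 = (0.000000, 0.000000), k4 = (0.000000, 0.000000); V <- V + (h/6)(k1 + 2k2 + 2k3 + k4): V^u = 2.0000, V^v = -1.0000
step 2: k1 = (0.000000, 0.000000), k2 = (0.000000, 0.000000), k3 = (0.000000, 0.000000), k4 = (0.000000, 0.000000); V <- V + (h/6)(k1 + 2k2 + 2k3 + k4): V^u = 2.0000, V^v = -1.0000

Answer: V^u = 2.0000, V^v = -1.0000


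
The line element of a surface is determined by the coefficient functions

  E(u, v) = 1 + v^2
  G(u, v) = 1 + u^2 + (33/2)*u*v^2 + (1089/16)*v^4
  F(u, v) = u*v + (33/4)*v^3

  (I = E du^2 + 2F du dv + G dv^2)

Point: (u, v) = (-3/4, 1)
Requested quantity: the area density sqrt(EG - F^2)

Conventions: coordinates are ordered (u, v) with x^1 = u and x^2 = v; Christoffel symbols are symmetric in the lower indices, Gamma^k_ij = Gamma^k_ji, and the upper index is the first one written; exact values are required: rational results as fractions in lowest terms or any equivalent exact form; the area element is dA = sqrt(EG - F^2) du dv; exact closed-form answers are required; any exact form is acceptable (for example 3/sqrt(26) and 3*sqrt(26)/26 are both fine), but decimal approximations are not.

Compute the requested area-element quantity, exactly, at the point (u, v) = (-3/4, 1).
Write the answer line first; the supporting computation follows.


Answer: sqrt(EG - F^2) = sqrt(233)/2

E = 2, F = 15/2, G = 229/4; EG - F^2 = 233/4


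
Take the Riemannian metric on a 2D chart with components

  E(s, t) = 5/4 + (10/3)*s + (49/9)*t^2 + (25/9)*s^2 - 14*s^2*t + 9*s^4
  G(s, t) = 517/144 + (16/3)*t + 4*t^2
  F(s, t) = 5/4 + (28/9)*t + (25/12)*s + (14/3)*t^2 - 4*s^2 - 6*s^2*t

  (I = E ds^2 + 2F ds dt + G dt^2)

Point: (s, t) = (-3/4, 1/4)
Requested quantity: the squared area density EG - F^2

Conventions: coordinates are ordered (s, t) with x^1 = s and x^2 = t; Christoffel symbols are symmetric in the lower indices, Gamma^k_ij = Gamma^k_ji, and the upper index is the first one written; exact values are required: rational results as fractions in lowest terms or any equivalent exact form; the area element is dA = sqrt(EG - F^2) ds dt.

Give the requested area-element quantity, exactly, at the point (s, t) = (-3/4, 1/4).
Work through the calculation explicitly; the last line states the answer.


E = 3529/2304, F = -673/288, G = 745/144; EG - F^2 = 90821/36864

Answer: EG - F^2 = 90821/36864


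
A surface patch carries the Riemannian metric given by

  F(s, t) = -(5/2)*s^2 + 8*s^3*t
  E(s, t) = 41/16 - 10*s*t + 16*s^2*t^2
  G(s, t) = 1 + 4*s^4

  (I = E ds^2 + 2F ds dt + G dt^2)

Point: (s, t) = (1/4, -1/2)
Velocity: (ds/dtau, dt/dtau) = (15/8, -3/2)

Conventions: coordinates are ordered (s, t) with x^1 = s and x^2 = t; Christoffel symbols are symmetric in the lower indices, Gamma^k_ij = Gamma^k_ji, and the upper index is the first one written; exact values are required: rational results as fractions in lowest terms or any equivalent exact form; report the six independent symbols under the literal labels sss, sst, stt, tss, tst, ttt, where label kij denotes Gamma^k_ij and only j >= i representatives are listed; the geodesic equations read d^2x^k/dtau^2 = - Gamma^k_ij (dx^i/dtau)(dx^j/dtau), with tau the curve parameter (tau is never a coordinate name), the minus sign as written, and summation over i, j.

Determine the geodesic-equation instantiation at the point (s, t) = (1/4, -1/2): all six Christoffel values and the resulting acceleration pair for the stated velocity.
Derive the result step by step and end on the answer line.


E = 65/16, F = -7/32, G = 65/64 at the point
E_s = 7, E_t = -7/2, F_s = -2, F_t = 1/8, G_s = 1/4, G_t = 0
EG - F^2 = 261/64;  g^inv = (64/261) * [[65/64, 7/32], [7/32, 65/16]]
first-kind symbols [ij,l] = (1/2)(d_i g_jl + d_j g_il - d_l g_ij): [ss,s] = E_s/2 = 7/2, [ss,t] = F_s - E_t/2 = -1/4, [st,s] = E_t/2 = -7/4, [st,t] = G_s/2 = 1/8, [tt,s] = F_t - G_s/2 = 0, [tt,t] = G_t/2 = 0
Gamma^s_ij = (G*[ij,s] - F*[ij,t])/(EG - F^2), Gamma^t_ij = (E*[ij,t] - F*[ij,s])/(EG - F^2)
Gamma_sss = 224/261, Gamma_sst = -112/261, Gamma_stt = 0, Gamma_tss = -16/261, Gamma_tst = 8/261, Gamma_ttt = 0
d^2s/dtau^2 = -(Gamma_sss*(15/8)^2 + 2*Gamma_sst*(15/8)*(-3/2) + Gamma_stt*(-3/2)^2) = -315/58
d^2t/dtau^2 = -(Gamma_tss*(15/8)^2 + 2*Gamma_tst*(15/8)*(-3/2) + Gamma_ttt*(-3/2)^2) = 45/116

Answer: Gamma_sss = 224/261, Gamma_sst = -112/261, Gamma_stt = 0, Gamma_tss = -16/261, Gamma_tst = 8/261, Gamma_ttt = 0; accelerations (d^2s/dtau^2, d^2t/dtau^2) = (-315/58, 45/116)


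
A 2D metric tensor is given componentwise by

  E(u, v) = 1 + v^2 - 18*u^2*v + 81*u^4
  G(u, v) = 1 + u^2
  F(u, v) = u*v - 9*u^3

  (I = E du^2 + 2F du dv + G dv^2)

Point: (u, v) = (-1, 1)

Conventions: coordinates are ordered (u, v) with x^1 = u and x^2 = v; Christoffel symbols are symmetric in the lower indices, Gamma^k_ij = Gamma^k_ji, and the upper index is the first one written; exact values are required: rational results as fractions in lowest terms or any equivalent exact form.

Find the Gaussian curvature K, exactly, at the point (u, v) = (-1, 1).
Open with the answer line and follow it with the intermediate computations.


Answer: K = -1/4356

E = 65, F = 8, G = 2, EG - F^2 = 66 at the point
E_u = -288, E_v = -16, F_u = -26, F_v = -1, G_u = -2, G_v = 0
E_vv = 2, F_uv = 1, G_uu = 2
Using the Brioschi determinant formula for K from the metric derivatives:
M1 = [[-E_vv/2 + F_uv - G_uu/2, E_u/2, F_u - E_v/2], [F_v - G_u/2, E, F], [G_v/2, F, G]] = [[-1, -144, -18], [0, 65, 8], [0, 8, 2]]; det M1 = -66
M2 = [[0, E_v/2, G_u/2], [E_v/2, E, F], [G_u/2, F, G]] = [[0, -8, -1], [-8, 65, 8], [-1, 8, 2]]; det M2 = -65
det M1 - det M2 = -1; K = -1 / (66)^2 = -1/4356


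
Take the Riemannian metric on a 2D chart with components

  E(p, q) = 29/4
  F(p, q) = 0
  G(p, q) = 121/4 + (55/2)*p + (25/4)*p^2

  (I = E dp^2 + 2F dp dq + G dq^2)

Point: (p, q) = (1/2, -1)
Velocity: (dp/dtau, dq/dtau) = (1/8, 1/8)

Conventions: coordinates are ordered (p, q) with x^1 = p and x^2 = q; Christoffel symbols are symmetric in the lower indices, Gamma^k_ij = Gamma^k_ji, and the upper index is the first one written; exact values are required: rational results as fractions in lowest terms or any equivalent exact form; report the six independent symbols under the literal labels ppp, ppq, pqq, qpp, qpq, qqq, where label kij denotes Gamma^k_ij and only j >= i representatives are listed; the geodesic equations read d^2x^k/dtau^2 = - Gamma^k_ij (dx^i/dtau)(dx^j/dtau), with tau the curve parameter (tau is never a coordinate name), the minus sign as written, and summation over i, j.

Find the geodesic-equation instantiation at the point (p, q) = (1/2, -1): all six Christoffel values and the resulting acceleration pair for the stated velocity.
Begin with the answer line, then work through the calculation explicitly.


Answer: Gamma_ppp = 0, Gamma_ppq = 0, Gamma_pqq = -135/58, Gamma_qpp = 0, Gamma_qpq = 10/27, Gamma_qqq = 0; accelerations (d^2p/dtau^2, d^2q/dtau^2) = (135/3712, -5/432)

E = 29/4, F = 0, G = 729/16 at the point
E_p = 0, E_q = 0, F_p = 0, F_q = 0, G_p = 135/4, G_q = 0
EG - F^2 = 21141/64;  g^inv = (64/21141) * [[729/16, 0], [0, 29/4]]
first-kind symbols [ij,l] = (1/2)(d_i g_jl + d_j g_il - d_l g_ij): [pp,p] = E_p/2 = 0, [pp,q] = F_p - E_q/2 = 0, [pq,p] = E_q/2 = 0, [pq,q] = G_p/2 = 135/8, [qq,p] = F_q - G_p/2 = -135/8, [qq,q] = G_q/2 = 0
Gamma^p_ij = (G*[ij,p] - F*[ij,q])/(EG - F^2), Gamma^q_ij = (E*[ij,q] - F*[ij,p])/(EG - F^2)
Gamma_ppp = 0, Gamma_ppq = 0, Gamma_pqq = -135/58, Gamma_qpp = 0, Gamma_qpq = 10/27, Gamma_qqq = 0
d^2p/dtau^2 = -(Gamma_ppp*(1/8)^2 + 2*Gamma_ppq*(1/8)*(1/8) + Gamma_pqq*(1/8)^2) = 135/3712
d^2q/dtau^2 = -(Gamma_qpp*(1/8)^2 + 2*Gamma_qpq*(1/8)*(1/8) + Gamma_qqq*(1/8)^2) = -5/432


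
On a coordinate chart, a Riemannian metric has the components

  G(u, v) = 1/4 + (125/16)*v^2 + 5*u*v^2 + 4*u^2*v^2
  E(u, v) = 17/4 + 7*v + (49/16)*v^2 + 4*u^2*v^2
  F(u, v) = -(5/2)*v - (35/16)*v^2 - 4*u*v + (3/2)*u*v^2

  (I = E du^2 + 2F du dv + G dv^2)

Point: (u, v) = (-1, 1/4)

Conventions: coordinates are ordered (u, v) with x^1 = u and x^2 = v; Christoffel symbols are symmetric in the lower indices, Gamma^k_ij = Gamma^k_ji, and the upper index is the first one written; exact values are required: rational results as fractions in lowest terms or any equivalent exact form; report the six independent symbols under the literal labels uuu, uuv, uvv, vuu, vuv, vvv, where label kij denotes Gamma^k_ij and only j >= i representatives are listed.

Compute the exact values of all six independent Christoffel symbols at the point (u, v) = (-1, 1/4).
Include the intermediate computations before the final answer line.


E = 1649/256, F = 37/256, G = 173/256 at the point
E_u = -1/2, E_v = 337/32, F_u = -29/32, F_v = -11/32, G_u = -3/16, G_v = 109/32
EG - F^2 = 70977/16384;  g^inv = (16384/70977) * [[173/256, -37/256], [-37/256, 1649/256]]
first-kind symbols [ij,l] = (1/2)(d_i g_jl + d_j g_il - d_l g_ij): [uu,u] = E_u/2 = -1/4, [uu,v] = F_u - E_v/2 = -395/64, [uv,u] = E_v/2 = 337/64, [uv,v] = G_u/2 = -3/32, [vv,u] = F_v - G_u/2 = -1/4, [vv,v] = G_v/2 = 109/64
Gamma^u_ij = (G*[ij,u] - F*[ij,v])/(EG - F^2), Gamma^v_ij = (E*[ij,v] - F*[ij,u])/(EG - F^2)

Answer: Gamma_uuu = 3949/23659, Gamma_uuv = 58523/70977, Gamma_uvv = -2267/23659, Gamma_vuu = -216921/23659, Gamma_vuv = -22363/70977, Gamma_vvv = 60111/23659


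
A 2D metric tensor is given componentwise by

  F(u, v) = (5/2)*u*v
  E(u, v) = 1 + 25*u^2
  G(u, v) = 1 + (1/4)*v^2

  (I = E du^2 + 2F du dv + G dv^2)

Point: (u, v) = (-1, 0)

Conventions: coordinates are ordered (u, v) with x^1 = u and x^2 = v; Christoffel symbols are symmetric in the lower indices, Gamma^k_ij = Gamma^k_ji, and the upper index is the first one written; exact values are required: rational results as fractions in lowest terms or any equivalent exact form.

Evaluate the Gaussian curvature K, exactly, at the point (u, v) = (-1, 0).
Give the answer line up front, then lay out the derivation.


Answer: K = 5/1352

E = 26, F = 0, G = 1, EG - F^2 = 26 at the point
E_u = -50, E_v = 0, F_u = 0, F_v = -5/2, G_u = 0, G_v = 0
E_vv = 0, F_uv = 5/2, G_uu = 0
The intrinsic route: Brioschi's K = (det M1 - det M2)/(EG - F^2)^2.
M1 = [[-E_vv/2 + F_uv - G_uu/2, E_u/2, F_u - E_v/2], [F_v - G_u/2, E, F], [G_v/2, F, G]] = [[5/2, -25, 0], [-5/2, 26, 0], [0, 0, 1]]; det M1 = 5/2
M2 = [[0, E_v/2, G_u/2], [E_v/2, E, F], [G_u/2, F, G]] = [[0, 0, 0], [0, 26, 0], [0, 0, 1]]; det M2 = 0
det M1 - det M2 = 5/2; K = 5/2 / (26)^2 = 5/1352


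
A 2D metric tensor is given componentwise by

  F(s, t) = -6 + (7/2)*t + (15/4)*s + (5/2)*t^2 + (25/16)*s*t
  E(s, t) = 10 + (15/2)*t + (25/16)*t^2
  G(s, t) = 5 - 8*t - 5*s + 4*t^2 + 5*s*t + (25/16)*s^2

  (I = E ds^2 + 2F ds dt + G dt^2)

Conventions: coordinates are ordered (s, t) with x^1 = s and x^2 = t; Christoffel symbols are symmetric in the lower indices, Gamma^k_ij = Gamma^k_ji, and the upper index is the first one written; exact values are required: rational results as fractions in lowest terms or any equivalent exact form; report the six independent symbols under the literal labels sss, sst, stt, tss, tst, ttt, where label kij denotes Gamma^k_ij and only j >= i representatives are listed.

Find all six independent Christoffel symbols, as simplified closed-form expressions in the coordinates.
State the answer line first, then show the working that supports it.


Answer: Gamma_sss = 0, Gamma_sst = (25*t + 60)/(25*s^2 + 80*s*t - 80*s + 89*t^2 - 8*t + 224), Gamma_stt = (40*t + 96)/(25*s^2 + 80*s*t - 80*s + 89*t^2 - 8*t + 224), Gamma_tss = 0, Gamma_tst = (25*s + 40*t - 40)/(25*s^2 + 80*s*t - 80*s + 89*t^2 - 8*t + 224), Gamma_ttt = (40*s + 64*t - 64)/(25*s^2 + 80*s*t - 80*s + 89*t^2 - 8*t + 224)

E = 10 + (15/2)*t + (25/16)*t^2; F = -6 + (7/2)*t + (15/4)*s + (5/2)*t^2 + (25/16)*s*t; G = 5 - 8*t - 5*s + 4*t^2 + 5*s*t + (25/16)*s^2
Gamma^k_ij = (1/2) g^{kl} (d_i g_jl + d_j g_il - d_l g_ij), with g^inv = (1/(EG-F^2)) [[G, -F], [-F, E]]
first partials: E_s = 0, E_t = 15/2 + (25/8)*t, F_s = 15/4 + (25/16)*t, F_t = 7/2 + 5*t + (25/16)*s, G_s = -5 + 5*t + (25/8)*s, G_t = -8 + 8*t + 5*s
D = EG - F^2 = 14 - (1/2)*t - 5*s + (89/16)*t^2 + 5*s*t + (25/16)*s^2
expanded: Gamma^s_ss = (G E_s - 2F F_s + F E_t)/(2D), Gamma^s_st = (G E_t - F G_s)/(2D), Gamma^s_tt = (2G F_t - G G_s - F G_t)/(2D), Gamma^t_ss = (2E F_s - E E_t - F E_s)/(2D), Gamma^t_st = (E G_s - F E_t)/(2D), Gamma^t_tt = (E G_t - 2F F_t + F G_s)/(2D); substitute and cancel common factors


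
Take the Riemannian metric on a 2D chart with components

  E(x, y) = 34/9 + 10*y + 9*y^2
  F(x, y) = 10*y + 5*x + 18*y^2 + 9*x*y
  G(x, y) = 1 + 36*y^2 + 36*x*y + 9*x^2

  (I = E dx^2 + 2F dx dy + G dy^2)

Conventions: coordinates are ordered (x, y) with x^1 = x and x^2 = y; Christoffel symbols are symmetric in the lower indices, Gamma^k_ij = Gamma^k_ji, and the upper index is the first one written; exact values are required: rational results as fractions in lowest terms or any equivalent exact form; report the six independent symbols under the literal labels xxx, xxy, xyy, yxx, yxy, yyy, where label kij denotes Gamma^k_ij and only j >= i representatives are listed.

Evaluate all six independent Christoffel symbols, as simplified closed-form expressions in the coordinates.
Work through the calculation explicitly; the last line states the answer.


E = 34/9 + 10*y + 9*y^2; F = 10*y + 5*x + 18*y^2 + 9*x*y; G = 1 + 36*y^2 + 36*x*y + 9*x^2
Gamma^k_ij = (1/2) g^{kl} (d_i g_jl + d_j g_il - d_l g_ij), with g^inv = (1/(EG-F^2)) [[G, -F], [-F, E]]
first partials: E_x = 0, E_y = 10 + 18*y, F_x = 5 + 9*y, F_y = 10 + 36*y + 9*x, G_x = 36*y + 18*x, G_y = 72*y + 36*x
D = EG - F^2 = 34/9 + 10*y + 45*y^2 + 36*x*y + 9*x^2
expanded: Gamma^x_xx = (G E_x - 2F F_x + F E_y)/(2D), Gamma^x_xy = (G E_y - F G_x)/(2D), Gamma^x_yy = (2G F_y - G G_x - F G_y)/(2D), Gamma^y_xx = (2E F_x - E E_y - F E_x)/(2D), Gamma^y_xy = (E G_x - F E_y)/(2D), Gamma^y_yy = (E G_y - 2F F_y + F G_x)/(2D); substitute and cancel common factors

Answer: Gamma_xxx = 0, Gamma_xxy = (81*y + 45)/(81*x^2 + 324*x*y + 405*y^2 + 90*y + 34), Gamma_xyy = (162*y + 90)/(81*x^2 + 324*x*y + 405*y^2 + 90*y + 34), Gamma_yxx = 0, Gamma_yxy = (81*x + 162*y)/(81*x^2 + 324*x*y + 405*y^2 + 90*y + 34), Gamma_yyy = (162*x + 324*y)/(81*x^2 + 324*x*y + 405*y^2 + 90*y + 34)


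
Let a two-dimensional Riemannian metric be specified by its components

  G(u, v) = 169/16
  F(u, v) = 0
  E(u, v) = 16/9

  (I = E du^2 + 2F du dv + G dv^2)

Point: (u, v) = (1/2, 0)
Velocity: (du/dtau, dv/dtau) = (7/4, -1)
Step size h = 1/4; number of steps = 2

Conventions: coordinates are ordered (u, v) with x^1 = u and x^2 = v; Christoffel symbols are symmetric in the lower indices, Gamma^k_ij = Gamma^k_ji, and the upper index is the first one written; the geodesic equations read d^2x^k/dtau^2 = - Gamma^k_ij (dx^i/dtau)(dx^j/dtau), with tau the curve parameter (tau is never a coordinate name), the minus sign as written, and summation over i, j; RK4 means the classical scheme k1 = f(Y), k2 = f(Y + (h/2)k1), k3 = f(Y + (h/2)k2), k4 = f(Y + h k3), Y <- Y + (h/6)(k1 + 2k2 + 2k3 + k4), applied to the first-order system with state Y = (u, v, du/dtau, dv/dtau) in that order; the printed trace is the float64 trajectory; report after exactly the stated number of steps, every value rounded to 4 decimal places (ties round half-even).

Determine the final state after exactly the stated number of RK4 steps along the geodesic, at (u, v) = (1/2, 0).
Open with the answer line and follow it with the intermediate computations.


Answer: u = 1.3750, v = -0.5000, du/dtau = 1.7500, dv/dtau = -1.0000

f(Y) = (du/dtau, dv/dtau, -Gamma^u_ij Y'^i Y'^j, -Gamma^v_ij Y'^i Y'^j) with the Gammas evaluated at the stage position; h = 0.250000; intermediate values shown to 6 dp
step 0: u = 0.5000, v = 0.0000, du/dtau = 1.7500, dv/dtau = -1.0000
step 1:
  k1: at (u, v) = (0.500000, 0.000000), (du/dtau, dv/dtau) = (1.750000, -1.000000); Gamma_uuu = 0.000000, Gamma_uuv = 0.000000, Gamma_uvv = 0.000000, Gamma_vuu = 0.000000, Gamma_vuv = 0.000000, Gamma_vvv = 0.000000; k1 = (1.750000, -1.000000, 0.000000, 0.000000)
  k2: at (u, v) = (0.718750, -0.125000), (du/dtau, dv/dtau) = (1.750000, -1.000000); Gamma_uuu = 0.000000, Gamma_uuv = 0.000000, Gamma_uvv = 0.000000, Gamma_vuu = 0.000000, Gamma_vuv = 0.000000, Gamma_vvv = 0.000000; k2 = (1.750000, -1.000000, 0.000000, 0.000000)
  k3: at (u, v) = (0.718750, -0.125000), (du/dtau, dv/dtau) = (1.750000, -1.000000); Gamma_uuu = 0.000000, Gamma_uuv = 0.000000, Gamma_uvv = 0.000000, Gamma_vuu = 0.000000, Gamma_vuv = 0.000000, Gamma_vvv = 0.000000; k3 = (1.750000, -1.000000, 0.000000, 0.000000)
  k4: at (u, v) = (0.937500, -0.250000), (du/dtau, dv/dtau) = (1.750000, -1.000000); Gamma_uuu = 0.000000, Gamma_uuv = 0.000000, Gamma_uvv = 0.000000, Gamma_vuu = 0.000000, Gamma_vuv = 0.000000, Gamma_vvv = 0.000000; k4 = (1.750000, -1.000000, 0.000000, 0.000000)
  Y <- Y + (h/6)(k1 + 2k2 + 2k3 + k4): u = 0.9375, v = -0.2500, du/dtau = 1.7500, dv/dtau = -1.0000
step 2:
  k1: at (u, v) = (0.937500, -0.250000), (du/dtau, dv/dtau) = (1.750000, -1.000000); Gamma_uuu = 0.000000, Gamma_uuv = 0.000000, Gamma_uvv = 0.000000, Gamma_vuu = 0.000000, Gamma_vuv = 0.000000, Gamma_vvv = 0.000000; k1 = (1.750000, -1.000000, 0.000000, 0.000000)
  k2: at (u, v) = (1.156250, -0.375000), (du/dtau, dv/dtau) = (1.750000, -1.000000); Gamma_uuu = 0.000000, Gamma_uuv = 0.000000, Gamma_uvv = 0.000000, Gamma_vuu = 0.000000, Gamma_vuv = 0.000000, Gamma_vvv = 0.000000; k2 = (1.750000, -1.000000, 0.000000, 0.000000)
  k3: at (u, v) = (1.156250, -0.375000), (du/dtau, dv/dtau) = (1.750000, -1.000000); Gamma_uuu = 0.000000, Gamma_uuv = 0.000000, Gamma_uvv = 0.000000, Gamma_vuu = 0.000000, Gamma_vuv = 0.000000, Gamma_vvv = 0.000000; k3 = (1.750000, -1.000000, 0.000000, 0.000000)
  k4: at (u, v) = (1.375000, -0.500000), (du/dtau, dv/dtau) = (1.750000, -1.000000); Gamma_uuu = 0.000000, Gamma_uuv = 0.000000, Gamma_uvv = 0.000000, Gamma_vuu = 0.000000, Gamma_vuv = 0.000000, Gamma_vvv = 0.000000; k4 = (1.750000, -1.000000, 0.000000, 0.000000)
  Y <- Y + (h/6)(k1 + 2k2 + 2k3 + k4): u = 1.3750, v = -0.5000, du/dtau = 1.7500, dv/dtau = -1.0000


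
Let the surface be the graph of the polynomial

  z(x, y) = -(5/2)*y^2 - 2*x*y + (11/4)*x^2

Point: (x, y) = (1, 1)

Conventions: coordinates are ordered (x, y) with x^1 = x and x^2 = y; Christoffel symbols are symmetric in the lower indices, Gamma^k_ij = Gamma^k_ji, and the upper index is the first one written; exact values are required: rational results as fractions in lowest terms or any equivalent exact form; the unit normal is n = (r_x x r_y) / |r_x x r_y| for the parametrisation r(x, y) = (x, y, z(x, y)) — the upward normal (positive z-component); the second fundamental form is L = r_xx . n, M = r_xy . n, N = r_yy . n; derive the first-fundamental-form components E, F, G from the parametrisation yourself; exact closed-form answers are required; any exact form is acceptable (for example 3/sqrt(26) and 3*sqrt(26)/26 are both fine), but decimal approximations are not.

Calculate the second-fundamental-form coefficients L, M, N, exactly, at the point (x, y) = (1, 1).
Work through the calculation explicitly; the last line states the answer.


z_x = 7/2, z_y = -7, z_xx = 11/2, z_xy = -2, z_yy = -5
E = 53/4, F = -49/2, G = 50; answer radicand W^2 = 249/4
unnormalised second-form numerators: l = 11/2, m = -2, n = -5; L = l/sqrt(249/4), and similarly M = m/sqrt(W^2), N = n/sqrt(W^2)

Answer: L = 11*sqrt(249)/249, M = -4*sqrt(249)/249, N = -10*sqrt(249)/249


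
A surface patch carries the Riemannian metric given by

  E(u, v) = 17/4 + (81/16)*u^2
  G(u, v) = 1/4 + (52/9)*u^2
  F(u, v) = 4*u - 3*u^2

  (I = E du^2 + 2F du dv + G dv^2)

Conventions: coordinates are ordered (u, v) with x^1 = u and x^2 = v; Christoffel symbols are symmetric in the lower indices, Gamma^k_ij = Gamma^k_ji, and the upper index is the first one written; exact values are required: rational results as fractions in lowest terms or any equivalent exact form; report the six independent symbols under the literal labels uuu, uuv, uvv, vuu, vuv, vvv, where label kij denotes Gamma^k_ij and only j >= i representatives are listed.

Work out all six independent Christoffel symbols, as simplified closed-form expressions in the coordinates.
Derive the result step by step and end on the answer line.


E = 17/4 + (81/16)*u^2; F = 4*u - 3*u^2; G = 1/4 + (52/9)*u^2
Gamma^k_ij = (1/2) g^{kl} (d_i g_jl + d_j g_il - d_l g_ij), with g^inv = (1/(EG-F^2)) [[G, -F], [-F, E]]
first partials: E_u = (81/8)*u, E_v = 0, F_u = 4 - 6*u, F_v = 0, G_u = (104/9)*u, G_v = 0
D = EG - F^2 = 17/16 + (5657/576)*u^2 + 24*u^3 + (81/4)*u^4
expanded: Gamma^u_uu = (G E_u - 2F F_u + F E_v)/(2D), Gamma^u_uv = (G E_v - F G_u)/(2D), Gamma^u_vv = (2G F_v - G G_u - F G_v)/(2D), Gamma^v_uu = (2E F_u - E E_v - F E_u)/(2D), Gamma^v_uv = (E G_u - F E_v)/(2D), Gamma^v_vv = (E G_v - 2F F_v + F G_u)/(2D); substitute and cancel common factors

Answer: Gamma_uuu = (6480*u^3 + 20736*u^2 - 8487*u)/(11664*u^4 + 13824*u^3 + 5657*u^2 + 612), Gamma_uuv = (9984*u^3 - 13312*u^2)/(11664*u^4 + 13824*u^3 + 5657*u^2 + 612), Gamma_uvv = (-173056*u^3 - 7488*u)/(104976*u^4 + 124416*u^3 + 50913*u^2 + 5508), Gamma_vuu = (-8748*u^3 - 14688*u + 9792)/(11664*u^4 + 13824*u^3 + 5657*u^2 + 612), Gamma_vuv = (16848*u^3 + 14144*u)/(11664*u^4 + 13824*u^3 + 5657*u^2 + 612), Gamma_vvv = (-9984*u^3 + 13312*u^2)/(11664*u^4 + 13824*u^3 + 5657*u^2 + 612)
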